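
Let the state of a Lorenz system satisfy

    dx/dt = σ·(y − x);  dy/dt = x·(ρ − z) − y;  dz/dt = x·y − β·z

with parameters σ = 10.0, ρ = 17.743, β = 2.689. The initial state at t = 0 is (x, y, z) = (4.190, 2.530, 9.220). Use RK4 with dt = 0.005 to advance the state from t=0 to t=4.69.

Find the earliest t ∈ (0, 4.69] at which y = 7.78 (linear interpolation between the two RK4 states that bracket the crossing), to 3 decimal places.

t=0.000: state=(4.190, 2.530, 9.220)
step 1 (dt=0.005): k1=(-16.600, 33.181, -14.192), k2=(-15.355, 32.892, -13.857), k3=(-15.394, 32.916, -13.854), k4=(-14.185, 32.646, -13.523); state += dt/6·(k1+2k2+2k3+k4)
t=0.005: state=(4.113, 2.695, 9.151)
t=0.010: state=(4.048, 2.857, 9.085)
t=0.015: state=(3.994, 3.017, 9.022)
t=0.155: state=(5.358, 7.731, 9.008)
next step: t=0.160: state=(5.478, 7.927, 9.098) — y has crossed 7.78
linear interpolation between t=0.155 (7.73098) and t=0.160 (7.92725) → t≈0.156

t = 0.156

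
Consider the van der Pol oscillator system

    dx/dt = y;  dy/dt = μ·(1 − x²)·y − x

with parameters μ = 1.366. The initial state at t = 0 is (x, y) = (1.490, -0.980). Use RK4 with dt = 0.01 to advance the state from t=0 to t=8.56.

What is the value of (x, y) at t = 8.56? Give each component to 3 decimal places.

t=0.000: state=(1.490, -0.980)
step 1 (dt=0.01): k1=(-0.980, 0.143), k2=(-0.979, 0.128), k3=(-0.979, 0.128), k4=(-0.979, 0.112); state += dt/6·(k1+2k2+2k3+k4)
t=0.010: state=(1.480, -0.979)
t=0.020: state=(1.470, -0.978)
t=0.030: state=(1.461, -0.977)
continuing one RK4 step at a time; state shown every 50 steps (Δt=0.5):
t=0.500: state=(0.965, -1.219)
t=1.000: state=(0.147, -2.227)
t=1.500: state=(-1.292, -2.942)
t=2.000: state=(-2.033, -0.219)
t=2.500: state=(-1.937, 0.402)
t=3.000: state=(-1.696, 0.553)
t=3.500: state=(-1.379, 0.731)
t=4.000: state=(-0.934, 1.102)
t=4.500: state=(-0.181, 2.061)
t=5.000: state=(1.182, 2.940)
t=5.500: state=(1.994, 0.338)
t=6.000: state=(1.925, -0.387)
t=6.500: state=(1.686, -0.554)
t=7.000: state=(1.367, -0.738)
t=7.500: state=(0.916, -1.120)
t=8.000: state=(0.148, -2.107)
t=8.500: state=(-1.227, -2.893)
t=8.560: state=(-1.394, -2.650)

(x, y) = (-1.394, -2.650)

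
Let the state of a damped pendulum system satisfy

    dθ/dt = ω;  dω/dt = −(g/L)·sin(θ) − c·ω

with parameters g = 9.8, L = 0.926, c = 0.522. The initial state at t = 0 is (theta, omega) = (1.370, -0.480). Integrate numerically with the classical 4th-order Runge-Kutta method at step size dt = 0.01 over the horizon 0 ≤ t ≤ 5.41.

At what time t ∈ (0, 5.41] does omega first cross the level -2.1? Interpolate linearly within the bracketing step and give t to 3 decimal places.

t = 0.172

t=0.000: state=(1.370, -0.480)
step 1 (dt=0.01): k1=(-0.480, -10.120), k2=(-0.531, -10.088), k3=(-0.530, -10.088), k4=(-0.581, -10.056); state += dt/6·(k1+2k2+2k3+k4)
t=0.010: state=(1.365, -0.581)
t=0.020: state=(1.358, -0.681)
t=0.030: state=(1.351, -0.781)
t=0.170: state=(1.148, -2.085)
next step: t=0.180: state=(1.127, -2.170) — omega has crossed -2.1
linear interpolation between t=0.170 (-2.08521) and t=0.180 (-2.17017) → t≈0.172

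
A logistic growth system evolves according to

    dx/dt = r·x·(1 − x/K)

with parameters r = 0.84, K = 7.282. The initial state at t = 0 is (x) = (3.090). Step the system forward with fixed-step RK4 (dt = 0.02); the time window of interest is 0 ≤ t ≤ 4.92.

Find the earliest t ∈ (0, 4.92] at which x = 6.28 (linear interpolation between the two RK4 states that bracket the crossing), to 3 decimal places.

t = 2.548

t=0.000: state=(3.090)
step 1 (dt=0.02): k1=(1.494), k2=(1.496), k3=(1.496), k4=(1.498); state += dt/6·(k1+2k2+2k3+k4)
t=0.020: state=(3.120)
t=0.040: state=(3.150)
t=0.060: state=(3.180)
continuing one RK4 step at a time; state shown every 10 steps (Δt=0.2):
t=0.200: state=(3.392)
t=0.400: state=(3.697)
t=0.600: state=(4.002)
t=0.800: state=(4.302)
t=1.000: state=(4.592)
t=1.200: state=(4.871)
t=1.400: state=(5.133)
t=1.600: state=(5.379)
t=1.800: state=(5.605)
t=2.000: state=(5.812)
t=2.200: state=(6.000)
t=2.400: state=(6.168)
t=2.540: state=(6.274)
next step: t=2.560: state=(6.289) — x has crossed 6.28
linear interpolation between t=2.540 (6.27413) and t=2.560 (6.28863) → t≈2.548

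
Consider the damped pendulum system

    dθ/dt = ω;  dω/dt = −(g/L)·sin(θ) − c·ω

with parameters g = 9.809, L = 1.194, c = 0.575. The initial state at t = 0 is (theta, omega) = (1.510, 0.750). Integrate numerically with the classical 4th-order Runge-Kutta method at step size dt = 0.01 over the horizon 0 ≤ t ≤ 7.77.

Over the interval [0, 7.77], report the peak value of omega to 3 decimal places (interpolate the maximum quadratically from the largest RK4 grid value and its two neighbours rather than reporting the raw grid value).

max omega = 2.451

t=0.000: state=(1.510, 0.750)
step 1 (dt=0.01): k1=(0.750, -8.631), k2=(0.707, -8.608), k3=(0.707, -8.608), k4=(0.664, -8.585); state += dt/6·(k1+2k2+2k3+k4)
t=0.010: state=(1.517, 0.664)
t=0.020: state=(1.523, 0.578)
t=0.030: state=(1.529, 0.493)
continuing one RK4 step at a time; state shown every 50 steps (Δt=0.5):
t=0.500: state=(0.913, -2.855)
t=1.000: state=(-0.644, -2.371)
t=1.500: state=(-0.949, 1.114)
t=2.000: state=(0.089, 2.337)
t=2.500: state=(0.737, -0.025)
t=3.000: state=(0.182, -1.768)
t=3.500: state=(-0.495, -0.537)
t=4.000: state=(-0.282, 1.165)
t=4.500: state=(0.290, 0.744)
t=5.000: state=(0.291, -0.669)
t=5.500: state=(-0.139, -0.743)
t=6.000: state=(-0.254, 0.306)
t=6.500: state=(0.037, 0.639)
t=7.000: state=(0.200, -0.065)
t=7.500: state=(0.023, -0.497)
t=7.770: state=(-0.095, -0.341)
largest grid value and its neighbours: omega(1.880)=2.44965, omega(1.890)=2.45097, omega(1.900)=2.45030
parabola through these three points peaks at t≈1.892 with omega≈2.45099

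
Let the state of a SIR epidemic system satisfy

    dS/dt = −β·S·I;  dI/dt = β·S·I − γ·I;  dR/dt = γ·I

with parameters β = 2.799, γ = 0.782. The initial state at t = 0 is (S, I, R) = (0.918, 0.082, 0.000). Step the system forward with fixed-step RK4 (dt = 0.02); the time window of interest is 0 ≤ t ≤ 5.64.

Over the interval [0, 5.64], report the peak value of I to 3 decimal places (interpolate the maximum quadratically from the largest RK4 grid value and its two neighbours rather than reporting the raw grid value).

max I = 0.388

t=0.000: state=(0.918, 0.082, 0.000)
step 1 (dt=0.02): k1=(-0.211, 0.147, 0.064), k2=(-0.214, 0.149, 0.065), k3=(-0.214, 0.149, 0.065), k4=(-0.217, 0.151, 0.066); state += dt/6·(k1+2k2+2k3+k4)
t=0.020: state=(0.914, 0.085, 0.001)
t=0.040: state=(0.909, 0.088, 0.003)
t=0.060: state=(0.905, 0.091, 0.004)
continuing one RK4 step at a time; state shown every 10 steps (Δt=0.2):
t=0.200: state=(0.869, 0.116, 0.015)
t=0.400: state=(0.805, 0.158, 0.037)
t=0.600: state=(0.727, 0.208, 0.065)
t=0.800: state=(0.638, 0.261, 0.102)
t=1.000: state=(0.543, 0.310, 0.147)
t=1.200: state=(0.451, 0.350, 0.198)
t=1.400: state=(0.368, 0.377, 0.255)
t=1.600: state=(0.297, 0.388, 0.315)
t=1.800: state=(0.239, 0.385, 0.376)
t=2.000: state=(0.193, 0.371, 0.435)
t=2.200: state=(0.158, 0.350, 0.492)
t=2.400: state=(0.131, 0.325, 0.545)
t=2.600: state=(0.110, 0.297, 0.593)
t=2.800: state=(0.094, 0.269, 0.637)
t=3.000: state=(0.081, 0.241, 0.677)
t=3.200: state=(0.072, 0.215, 0.713)
t=3.400: state=(0.064, 0.191, 0.745)
t=3.600: state=(0.058, 0.169, 0.773)
t=3.800: state=(0.053, 0.149, 0.798)
t=4.000: state=(0.049, 0.131, 0.820)
t=4.200: state=(0.046, 0.115, 0.839)
t=4.400: state=(0.043, 0.101, 0.856)
t=4.600: state=(0.041, 0.089, 0.871)
t=4.800: state=(0.039, 0.077, 0.884)
t=5.000: state=(0.037, 0.068, 0.895)
t=5.200: state=(0.036, 0.059, 0.905)
t=5.400: state=(0.035, 0.052, 0.914)
t=5.600: state=(0.034, 0.045, 0.921)
t=5.640: state=(0.034, 0.044, 0.923)
largest grid value and its neighbours: I(1.640)=0.38821, I(1.660)=0.38825, I(1.680)=0.38816
parabola through these three points peaks at t≈1.656 with I≈0.38826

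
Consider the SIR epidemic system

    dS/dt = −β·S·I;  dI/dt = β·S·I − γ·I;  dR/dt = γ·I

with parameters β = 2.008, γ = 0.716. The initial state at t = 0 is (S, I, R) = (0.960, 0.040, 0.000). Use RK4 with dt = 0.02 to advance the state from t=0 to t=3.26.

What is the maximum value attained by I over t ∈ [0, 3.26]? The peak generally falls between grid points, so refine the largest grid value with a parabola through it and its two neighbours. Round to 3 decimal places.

max I = 0.290

t=0.000: state=(0.960, 0.040, 0.000)
step 1 (dt=0.02): k1=(-0.077, 0.048, 0.029), k2=(-0.078, 0.049, 0.029), k3=(-0.078, 0.049, 0.029), k4=(-0.079, 0.050, 0.029); state += dt/6·(k1+2k2+2k3+k4)
t=0.020: state=(0.958, 0.041, 0.001)
t=0.040: state=(0.957, 0.042, 0.001)
t=0.060: state=(0.955, 0.043, 0.002)
continuing one RK4 step at a time; state shown every 10 steps (Δt=0.2):
t=0.200: state=(0.943, 0.051, 0.006)
t=0.400: state=(0.921, 0.064, 0.015)
t=0.600: state=(0.895, 0.080, 0.025)
t=0.800: state=(0.864, 0.099, 0.038)
t=1.000: state=(0.827, 0.120, 0.053)
t=1.200: state=(0.784, 0.144, 0.072)
t=1.400: state=(0.736, 0.169, 0.095)
t=1.600: state=(0.685, 0.195, 0.121)
t=1.800: state=(0.630, 0.220, 0.150)
t=2.000: state=(0.574, 0.243, 0.183)
t=2.200: state=(0.519, 0.262, 0.220)
t=2.400: state=(0.465, 0.276, 0.258)
t=2.600: state=(0.416, 0.286, 0.299)
t=2.800: state=(0.370, 0.290, 0.340)
t=3.000: state=(0.329, 0.289, 0.381)
t=3.200: state=(0.294, 0.284, 0.422)
t=3.260: state=(0.284, 0.282, 0.435)
largest grid value and its neighbours: I(2.840)=0.29024, I(2.860)=0.29028, I(2.880)=0.29026
parabola through these three points peaks at t≈2.864 with I≈0.29028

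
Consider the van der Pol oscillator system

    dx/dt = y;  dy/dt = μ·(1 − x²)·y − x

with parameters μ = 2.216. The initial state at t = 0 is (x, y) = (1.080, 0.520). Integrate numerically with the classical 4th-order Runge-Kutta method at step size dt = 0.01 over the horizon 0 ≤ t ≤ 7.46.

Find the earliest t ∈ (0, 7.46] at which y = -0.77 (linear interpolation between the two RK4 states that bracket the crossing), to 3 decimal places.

t=0.000: state=(1.080, 0.520)
step 1 (dt=0.01): k1=(0.520, -1.272), k2=(0.514, -1.278), k3=(0.514, -1.278), k4=(0.507, -1.285); state += dt/6·(k1+2k2+2k3+k4)
t=0.010: state=(1.085, 0.507)
t=0.020: state=(1.090, 0.494)
t=0.030: state=(1.095, 0.481)
continuing one RK4 step at a time; state shown every 25 steps (Δt=0.25):
t=0.250: state=(1.168, 0.185)
t=0.500: state=(1.176, -0.115)
t=0.750: state=(1.115, -0.361)
t=1.000: state=(0.996, -0.596)
t=1.150: state=(0.895, -0.761)
next step: t=1.160: state=(0.887, -0.774) — y has crossed -0.77
linear interpolation between t=1.150 (-0.76147) and t=1.160 (-0.77389) → t≈1.157

t = 1.157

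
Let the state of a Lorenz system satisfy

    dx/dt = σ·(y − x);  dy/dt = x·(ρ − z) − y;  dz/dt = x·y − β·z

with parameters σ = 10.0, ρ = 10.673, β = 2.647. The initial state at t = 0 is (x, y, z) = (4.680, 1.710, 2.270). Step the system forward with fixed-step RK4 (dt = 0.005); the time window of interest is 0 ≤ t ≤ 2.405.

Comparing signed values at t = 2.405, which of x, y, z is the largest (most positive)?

t=0.000: state=(4.680, 1.710, 2.270)
step 1 (dt=0.005): k1=(-29.700, 37.616, 1.994), k2=(-28.017, 36.875, 2.287), k3=(-28.078, 36.909, 2.284), k4=(-26.451, 36.200, 2.562); state += dt/6·(k1+2k2+2k3+k4)
t=0.005: state=(4.540, 1.894, 2.281)
t=0.010: state=(4.415, 2.072, 2.296)
t=0.015: state=(4.305, 2.244, 2.312)
continuing one RK4 step at a time; state shown every 20 steps (Δt=0.1):
t=0.100: state=(3.942, 4.659, 2.902)
t=0.200: state=(5.346, 7.234, 4.671)
t=0.300: state=(7.313, 9.099, 8.290)
t=0.400: state=(8.313, 8.270, 12.639)
t=0.500: state=(7.161, 5.129, 14.356)
t=0.600: state=(4.926, 2.794, 13.039)
t=0.700: state=(3.235, 2.026, 10.815)
t=0.800: state=(2.459, 2.064, 8.787)
t=0.900: state=(2.346, 2.479, 7.210)
t=1.000: state=(2.679, 3.202, 6.153)
t=1.100: state=(3.385, 4.273, 5.717)
t=1.200: state=(4.444, 5.657, 6.108)
t=1.300: state=(5.725, 7.001, 7.568)
t=1.400: state=(6.780, 7.489, 9.904)
t=1.500: state=(6.946, 6.535, 11.944)
t=1.600: state=(6.074, 4.873, 12.443)
t=1.700: state=(4.834, 3.678, 11.553)
t=1.800: state=(3.909, 3.243, 10.155)
t=1.900: state=(3.506, 3.351, 8.841)
t=2.000: state=(3.564, 3.818, 7.884)
t=2.100: state=(3.982, 4.550, 7.432)
t=2.200: state=(4.663, 5.432, 7.609)
t=2.300: state=(5.449, 6.204, 8.456)
t=2.400: state=(6.062, 6.475, 9.752)
t=2.405: state=(6.082, 6.470, 9.819)
compare at T: x=6.082, y=6.470, z=9.819

largest component: z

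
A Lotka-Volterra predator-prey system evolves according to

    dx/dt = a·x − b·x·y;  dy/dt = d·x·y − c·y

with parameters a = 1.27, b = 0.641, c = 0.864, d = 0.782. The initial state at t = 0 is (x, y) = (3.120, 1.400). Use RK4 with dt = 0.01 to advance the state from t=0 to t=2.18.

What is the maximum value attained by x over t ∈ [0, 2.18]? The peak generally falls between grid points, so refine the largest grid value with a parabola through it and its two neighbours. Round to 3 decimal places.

t=0.000: state=(3.120, 1.400)
step 1 (dt=0.01): k1=(1.163, 2.206), k2=(1.143, 2.230), k3=(1.142, 2.230), k4=(1.122, 2.254); state += dt/6·(k1+2k2+2k3+k4)
t=0.010: state=(3.131, 1.422)
t=0.020: state=(3.142, 1.445)
t=0.030: state=(3.153, 1.468)
continuing one RK4 step at a time; state shown every 10 steps (Δt=0.1):
t=0.100: state=(3.214, 1.645)
t=0.200: state=(3.254, 1.944)
t=0.300: state=(3.225, 2.299)
t=0.400: state=(3.120, 2.704)
t=0.500: state=(2.938, 3.144)
t=0.600: state=(2.688, 3.595)
t=0.700: state=(2.390, 4.022)
t=0.800: state=(2.071, 4.393)
t=0.900: state=(1.758, 4.679)
t=1.000: state=(1.469, 4.868)
t=1.100: state=(1.217, 4.958)
t=1.200: state=(1.005, 4.959)
t=1.300: state=(0.832, 4.886)
t=1.400: state=(0.693, 4.756)
t=1.500: state=(0.583, 4.585)
t=1.600: state=(0.497, 4.386)
t=1.700: state=(0.429, 4.171)
t=1.800: state=(0.375, 3.948)
t=1.900: state=(0.333, 3.722)
t=2.000: state=(0.300, 3.500)
t=2.100: state=(0.274, 3.283)
t=2.180: state=(0.258, 3.115)
largest grid value and its neighbours: x(0.200)=3.25353, x(0.210)=3.25395, x(0.220)=3.25369
parabola through these three points peaks at t≈0.211 with x≈3.25396

max x = 3.254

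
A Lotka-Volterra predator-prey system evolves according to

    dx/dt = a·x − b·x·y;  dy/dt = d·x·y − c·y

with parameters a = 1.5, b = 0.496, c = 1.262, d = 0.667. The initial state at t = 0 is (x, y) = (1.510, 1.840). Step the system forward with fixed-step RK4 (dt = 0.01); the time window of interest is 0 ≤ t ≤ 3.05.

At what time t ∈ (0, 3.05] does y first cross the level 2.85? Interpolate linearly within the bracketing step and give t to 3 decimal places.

t = 1.439

t=0.000: state=(1.510, 1.840)
step 1 (dt=0.01): k1=(0.887, -0.469), k2=(0.891, -0.463), k3=(0.891, -0.463), k4=(0.896, -0.457); state += dt/6·(k1+2k2+2k3+k4)
t=0.010: state=(1.519, 1.835)
t=0.020: state=(1.528, 1.831)
t=0.030: state=(1.537, 1.826)
continuing one RK4 step at a time; state shown every 10 steps (Δt=0.1):
t=0.100: state=(1.603, 1.799)
t=0.200: state=(1.705, 1.771)
t=0.300: state=(1.815, 1.755)
t=0.400: state=(1.933, 1.753)
t=0.500: state=(2.058, 1.765)
t=0.600: state=(2.190, 1.792)
t=0.700: state=(2.325, 1.837)
t=0.800: state=(2.463, 1.899)
t=0.900: state=(2.599, 1.982)
t=1.000: state=(2.730, 2.087)
t=1.100: state=(2.851, 2.216)
t=1.200: state=(2.957, 2.371)
t=1.300: state=(3.041, 2.553)
t=1.400: state=(3.097, 2.762)
t=1.430: state=(3.107, 2.829)
next step: t=1.440: state=(3.110, 2.852) — y has crossed 2.85
linear interpolation between t=1.430 (2.82925) and t=1.440 (2.85231) → t≈1.439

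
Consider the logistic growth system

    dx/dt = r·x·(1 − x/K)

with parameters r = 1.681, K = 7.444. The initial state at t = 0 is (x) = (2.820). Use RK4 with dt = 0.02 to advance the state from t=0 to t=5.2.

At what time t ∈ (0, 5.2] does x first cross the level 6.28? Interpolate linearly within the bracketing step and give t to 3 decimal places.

t = 1.297

t=0.000: state=(2.820)
step 1 (dt=0.02): k1=(2.945), k2=(2.956), k3=(2.956), k4=(2.968); state += dt/6·(k1+2k2+2k3+k4)
t=0.020: state=(2.879)
t=0.040: state=(2.939)
t=0.060: state=(2.999)
continuing one RK4 step at a time; state shown every 10 steps (Δt=0.2):
t=0.200: state=(3.428)
t=0.400: state=(4.052)
t=0.600: state=(4.658)
t=0.800: state=(5.215)
t=1.000: state=(5.703)
t=1.200: state=(6.111)
t=1.280: state=(6.252)
next step: t=1.300: state=(6.285) — x has crossed 6.28
linear interpolation between t=1.280 (6.25189) and t=1.300 (6.28516) → t≈1.297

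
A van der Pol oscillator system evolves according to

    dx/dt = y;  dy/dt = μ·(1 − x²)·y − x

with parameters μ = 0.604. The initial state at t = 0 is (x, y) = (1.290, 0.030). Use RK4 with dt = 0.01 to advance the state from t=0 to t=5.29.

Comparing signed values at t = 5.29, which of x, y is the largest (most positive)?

t=0.000: state=(1.290, 0.030)
step 1 (dt=0.01): k1=(0.030, -1.302), k2=(0.023, -1.300), k3=(0.024, -1.300), k4=(0.017, -1.297); state += dt/6·(k1+2k2+2k3+k4)
t=0.010: state=(1.290, 0.017)
t=0.020: state=(1.290, 0.004)
t=0.030: state=(1.290, -0.009)
continuing one RK4 step at a time; state shown every 20 steps (Δt=0.2):
t=0.200: state=(1.271, -0.219)
t=0.400: state=(1.204, -0.446)
t=0.600: state=(1.093, -0.655)
t=0.800: state=(0.942, -0.856)
t=1.000: state=(0.751, -1.058)
t=1.200: state=(0.518, -1.269)
t=1.400: state=(0.243, -1.487)
t=1.600: state=(-0.076, -1.694)
t=1.800: state=(-0.431, -1.843)
t=2.000: state=(-0.804, -1.856)
t=2.200: state=(-1.160, -1.664)
t=2.400: state=(-1.456, -1.273)
t=2.600: state=(-1.662, -0.781)
t=2.800: state=(-1.770, -0.309)
t=3.000: state=(-1.792, 0.077)
t=3.200: state=(-1.745, 0.372)
t=3.400: state=(-1.647, 0.601)
t=3.600: state=(-1.508, 0.791)
t=3.800: state=(-1.332, 0.967)
t=4.000: state=(-1.120, 1.149)
t=4.200: state=(-0.871, 1.349)
t=4.400: state=(-0.579, 1.577)
t=4.600: state=(-0.239, 1.829)
t=4.800: state=(0.152, 2.071)
t=5.000: state=(0.584, 2.219)
t=5.200: state=(1.025, 2.148)
t=5.290: state=(1.213, 2.018)
compare at T: x=1.213, y=2.018

largest component: y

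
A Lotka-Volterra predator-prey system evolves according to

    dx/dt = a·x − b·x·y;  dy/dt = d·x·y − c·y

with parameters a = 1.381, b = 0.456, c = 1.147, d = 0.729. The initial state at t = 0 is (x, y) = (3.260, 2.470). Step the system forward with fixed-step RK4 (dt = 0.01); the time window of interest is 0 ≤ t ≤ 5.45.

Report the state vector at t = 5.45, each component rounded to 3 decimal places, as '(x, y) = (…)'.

t=0.000: state=(3.260, 2.470)
step 1 (dt=0.01): k1=(0.830, 3.037), k2=(0.809, 3.063), k3=(0.808, 3.063), k4=(0.787, 3.089); state += dt/6·(k1+2k2+2k3+k4)
t=0.010: state=(3.268, 2.501)
t=0.020: state=(3.276, 2.532)
t=0.030: state=(3.283, 2.563)
continuing one RK4 step at a time; state shown every 20 steps (Δt=0.2):
t=0.200: state=(3.326, 3.182)
t=0.400: state=(3.153, 4.069)
t=0.600: state=(2.748, 4.986)
t=0.800: state=(2.220, 5.697)
t=1.000: state=(1.709, 6.026)
t=1.200: state=(1.301, 5.958)
t=1.400: state=(1.011, 5.598)
t=1.600: state=(0.818, 5.080)
t=1.800: state=(0.696, 4.507)
t=2.000: state=(0.624, 3.943)
t=2.200: state=(0.588, 3.423)
t=2.400: state=(0.580, 2.963)
t=2.600: state=(0.594, 2.565)
t=2.800: state=(0.630, 2.229)
t=3.000: state=(0.687, 1.950)
t=3.200: state=(0.766, 1.723)
t=3.400: state=(0.870, 1.543)
t=3.600: state=(1.003, 1.406)
t=3.800: state=(1.168, 1.308)
t=4.000: state=(1.371, 1.251)
t=4.200: state=(1.613, 1.236)
t=4.400: state=(1.898, 1.268)
t=4.600: state=(2.220, 1.361)
t=4.800: state=(2.566, 1.534)
t=5.000: state=(2.906, 1.818)
t=5.200: state=(3.186, 2.256)
t=5.400: state=(3.327, 2.889)
t=5.450: state=(3.330, 3.080)

(x, y) = (3.330, 3.080)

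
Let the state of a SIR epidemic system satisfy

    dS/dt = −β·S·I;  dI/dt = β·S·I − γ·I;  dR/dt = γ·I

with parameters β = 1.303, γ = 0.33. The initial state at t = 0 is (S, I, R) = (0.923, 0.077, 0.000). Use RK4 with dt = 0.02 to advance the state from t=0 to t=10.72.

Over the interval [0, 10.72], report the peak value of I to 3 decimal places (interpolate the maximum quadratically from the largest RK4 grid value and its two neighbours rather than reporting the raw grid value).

t=0.000: state=(0.923, 0.077, 0.000)
step 1 (dt=0.02): k1=(-0.093, 0.067, 0.025), k2=(-0.093, 0.068, 0.026), k3=(-0.093, 0.068, 0.026), k4=(-0.094, 0.068, 0.026); state += dt/6·(k1+2k2+2k3+k4)
t=0.020: state=(0.921, 0.078, 0.001)
t=0.040: state=(0.919, 0.080, 0.001)
t=0.060: state=(0.917, 0.081, 0.002)
continuing one RK4 step at a time; state shown every 25 steps (Δt=0.5):
t=0.500: state=(0.867, 0.117, 0.016)
t=1.000: state=(0.790, 0.171, 0.039)
t=1.500: state=(0.693, 0.235, 0.073)
t=2.000: state=(0.582, 0.301, 0.117)
t=2.500: state=(0.469, 0.360, 0.172)
t=3.000: state=(0.365, 0.400, 0.235)
t=3.500: state=(0.280, 0.418, 0.302)
t=4.000: state=(0.213, 0.416, 0.371)
t=4.500: state=(0.163, 0.398, 0.439)
t=5.000: state=(0.127, 0.371, 0.502)
t=5.500: state=(0.101, 0.338, 0.561)
t=6.000: state=(0.082, 0.304, 0.614)
t=6.500: state=(0.068, 0.271, 0.661)
t=7.000: state=(0.057, 0.239, 0.703)
t=7.500: state=(0.050, 0.210, 0.740)
t=8.000: state=(0.044, 0.184, 0.773)
t=8.500: state=(0.039, 0.160, 0.801)
t=9.000: state=(0.035, 0.139, 0.826)
t=9.500: state=(0.033, 0.120, 0.847)
t=10.000: state=(0.030, 0.104, 0.866)
t=10.500: state=(0.028, 0.090, 0.882)
t=10.720: state=(0.028, 0.084, 0.888)
largest grid value and its neighbours: I(3.660)=0.41920, I(3.680)=0.41922, I(3.700)=0.41921
parabola through these three points peaks at t≈3.681 with I≈0.41922

max I = 0.419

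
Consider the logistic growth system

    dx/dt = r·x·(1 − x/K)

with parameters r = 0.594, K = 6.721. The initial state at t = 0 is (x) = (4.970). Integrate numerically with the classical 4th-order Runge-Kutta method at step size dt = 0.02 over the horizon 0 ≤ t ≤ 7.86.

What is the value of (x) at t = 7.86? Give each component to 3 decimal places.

t=0.000: state=(4.970)
step 1 (dt=0.02): k1=(0.769), k2=(0.767), k3=(0.767), k4=(0.765); state += dt/6·(k1+2k2+2k3+k4)
t=0.020: state=(4.985)
t=0.040: state=(5.001)
t=0.060: state=(5.016)
continuing one RK4 step at a time; state shown every 25 steps (Δt=0.5):
t=0.500: state=(5.327)
t=1.000: state=(5.627)
t=1.500: state=(5.872)
t=2.000: state=(6.069)
t=2.500: state=(6.224)
t=3.000: state=(6.345)
t=3.500: state=(6.437)
t=4.000: state=(6.508)
t=4.500: state=(6.561)
t=5.000: state=(6.602)
t=5.500: state=(6.632)
t=6.000: state=(6.655)
t=6.500: state=(6.672)
t=7.000: state=(6.684)
t=7.500: state=(6.694)
t=7.860: state=(6.699)

(x) = (6.699)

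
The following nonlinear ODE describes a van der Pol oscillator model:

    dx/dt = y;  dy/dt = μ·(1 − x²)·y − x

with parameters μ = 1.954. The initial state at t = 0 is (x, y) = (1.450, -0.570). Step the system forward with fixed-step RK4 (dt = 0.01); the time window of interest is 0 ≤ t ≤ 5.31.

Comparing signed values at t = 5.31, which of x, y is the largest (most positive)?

largest component: y

t=0.000: state=(1.450, -0.570)
step 1 (dt=0.01): k1=(-0.570, -0.222), k2=(-0.571, -0.226), k3=(-0.571, -0.226), k4=(-0.572, -0.230); state += dt/6·(k1+2k2+2k3+k4)
t=0.010: state=(1.444, -0.572)
t=0.020: state=(1.439, -0.575)
t=0.030: state=(1.433, -0.577)
continuing one RK4 step at a time; state shown every 20 steps (Δt=0.2):
t=0.200: state=(1.331, -0.630)
t=0.400: state=(1.196, -0.726)
t=0.600: state=(1.037, -0.873)
t=0.800: state=(0.841, -1.105)
t=1.000: state=(0.585, -1.493)
t=1.200: state=(0.226, -2.155)
t=1.400: state=(-0.301, -3.155)
t=1.600: state=(-1.014, -3.757)
t=1.800: state=(-1.664, -2.432)
t=2.000: state=(-1.964, -0.716)
t=2.200: state=(-2.021, 0.014)
t=2.400: state=(-1.991, 0.240)
t=2.600: state=(-1.934, 0.316)
t=2.800: state=(-1.867, 0.353)
t=3.000: state=(-1.794, 0.382)
t=3.200: state=(-1.714, 0.411)
t=3.400: state=(-1.629, 0.446)
t=3.600: state=(-1.536, 0.488)
t=3.800: state=(-1.433, 0.543)
t=4.000: state=(-1.317, 0.617)
t=4.200: state=(-1.184, 0.721)
t=4.400: state=(-1.026, 0.873)
t=4.600: state=(-0.829, 1.112)
t=4.800: state=(-0.570, 1.508)
t=5.000: state=(-0.207, 2.183)
t=5.200: state=(0.327, 3.189)
t=5.310: state=(0.706, 3.667)
compare at T: x=0.706, y=3.667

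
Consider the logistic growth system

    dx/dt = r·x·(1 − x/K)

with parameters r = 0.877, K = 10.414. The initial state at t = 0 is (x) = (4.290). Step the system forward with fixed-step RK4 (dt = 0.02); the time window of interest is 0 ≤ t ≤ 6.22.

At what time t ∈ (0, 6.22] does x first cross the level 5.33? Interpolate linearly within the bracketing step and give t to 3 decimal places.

t=0.000: state=(4.290)
step 1 (dt=0.02): k1=(2.212), k2=(2.216), k3=(2.216), k4=(2.219); state += dt/6·(k1+2k2+2k3+k4)
t=0.020: state=(4.334)
t=0.040: state=(4.379)
t=0.060: state=(4.423)
t=0.440: state=(5.285)
next step: t=0.460: state=(5.331) — x has crossed 5.33
linear interpolation between t=0.440 (5.28497) and t=0.460 (5.33062) → t≈0.460

t = 0.460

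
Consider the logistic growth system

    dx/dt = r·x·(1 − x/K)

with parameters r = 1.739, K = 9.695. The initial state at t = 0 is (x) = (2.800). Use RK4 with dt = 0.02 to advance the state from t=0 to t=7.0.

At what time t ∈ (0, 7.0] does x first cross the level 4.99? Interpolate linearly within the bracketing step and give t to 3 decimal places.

t = 0.552

t=0.000: state=(2.800)
step 1 (dt=0.02): k1=(3.463), k2=(3.488), k3=(3.488), k4=(3.513); state += dt/6·(k1+2k2+2k3+k4)
t=0.020: state=(2.870)
t=0.040: state=(2.941)
t=0.060: state=(3.012)
continuing one RK4 step at a time; state shown every 25 steps (Δt=0.5):
t=0.500: state=(4.771)
t=0.540: state=(4.939)
next step: t=0.560: state=(5.024) — x has crossed 4.99
linear interpolation between t=0.540 (4.93931) and t=0.560 (5.02354) → t≈0.552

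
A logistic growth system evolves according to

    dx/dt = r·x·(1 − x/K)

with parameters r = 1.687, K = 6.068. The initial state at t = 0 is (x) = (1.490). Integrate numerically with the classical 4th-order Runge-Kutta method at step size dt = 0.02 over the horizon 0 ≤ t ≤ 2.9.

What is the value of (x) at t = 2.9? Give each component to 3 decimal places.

t=0.000: state=(1.490)
step 1 (dt=0.02): k1=(1.896), k2=(1.913), k3=(1.913), k4=(1.929); state += dt/6·(k1+2k2+2k3+k4)
t=0.020: state=(1.528)
t=0.040: state=(1.567)
t=0.060: state=(1.607)
continuing one RK4 step at a time; state shown every 5 steps (Δt=0.1):
t=0.100: state=(1.688)
t=0.200: state=(1.901)
t=0.300: state=(2.127)
t=0.400: state=(2.366)
t=0.500: state=(2.614)
t=0.600: state=(2.867)
t=0.700: state=(3.123)
t=0.800: state=(3.377)
t=0.900: state=(3.627)
t=1.000: state=(3.868)
t=1.100: state=(4.099)
t=1.200: state=(4.316)
t=1.300: state=(4.519)
t=1.400: state=(4.705)
t=1.500: state=(4.875)
t=1.600: state=(5.029)
t=1.700: state=(5.166)
t=1.800: state=(5.288)
t=1.900: state=(5.396)
t=2.000: state=(5.490)
t=2.100: state=(5.573)
t=2.200: state=(5.644)
t=2.300: state=(5.706)
t=2.400: state=(5.759)
t=2.500: state=(5.805)
t=2.600: state=(5.844)
t=2.700: state=(5.878)
t=2.800: state=(5.907)
t=2.900: state=(5.931)

(x) = (5.931)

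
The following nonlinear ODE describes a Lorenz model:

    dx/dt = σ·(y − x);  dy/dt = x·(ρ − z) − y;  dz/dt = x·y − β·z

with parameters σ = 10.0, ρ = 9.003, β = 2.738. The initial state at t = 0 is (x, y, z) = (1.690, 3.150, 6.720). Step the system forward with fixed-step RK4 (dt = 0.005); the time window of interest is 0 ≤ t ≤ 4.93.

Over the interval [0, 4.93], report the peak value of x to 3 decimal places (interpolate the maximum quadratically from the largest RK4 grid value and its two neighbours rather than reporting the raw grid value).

max x = 5.951

t=0.000: state=(1.690, 3.150, 6.720)
step 1 (dt=0.005): k1=(14.600, 0.708, -13.076), k2=(14.253, 0.846, -12.868), k3=(14.265, 0.843, -12.872), k4=(13.929, 0.980, -12.668); state += dt/6·(k1+2k2+2k3+k4)
t=0.005: state=(1.761, 3.154, 6.656)
t=0.010: state=(1.829, 3.160, 6.593)
t=0.015: state=(1.894, 3.167, 6.533)
continuing one RK4 step at a time; state shown every 40 steps (Δt=0.2):
t=0.200: state=(3.423, 4.151, 5.413)
t=0.400: state=(5.037, 5.844, 6.532)
t=0.600: state=(5.948, 5.887, 9.116)
t=0.800: state=(4.948, 4.235, 9.524)
t=1.000: state=(3.882, 3.613, 8.011)
t=1.200: state=(3.878, 4.107, 6.865)
t=1.400: state=(4.604, 5.035, 6.991)
t=1.600: state=(5.267, 5.416, 8.165)
t=1.800: state=(5.080, 4.791, 8.861)
t=2.000: state=(4.457, 4.205, 8.353)
t=2.200: state=(4.236, 4.269, 7.598)
t=2.400: state=(4.515, 4.726, 7.421)
t=2.600: state=(4.907, 5.043, 7.897)
t=2.800: state=(4.955, 4.868, 8.383)
t=3.000: state=(4.673, 4.519, 8.309)
t=3.200: state=(4.469, 4.436, 7.914)
t=3.400: state=(4.540, 4.629, 7.706)
t=3.600: state=(4.744, 4.835, 7.862)
t=3.800: state=(4.832, 4.822, 8.138)
t=4.000: state=(4.729, 4.652, 8.195)
t=4.200: state=(4.597, 4.556, 8.024)
t=4.400: state=(4.588, 4.618, 7.871)
t=4.600: state=(4.682, 4.734, 7.896)
t=4.800: state=(4.753, 4.765, 8.033)
t=4.930: state=(4.746, 4.725, 8.095)
largest grid value and its neighbours: x(0.585)=5.95020, x(0.590)=5.95090, x(0.595)=5.95011
parabola through these three points peaks at t≈0.590 with x≈5.95090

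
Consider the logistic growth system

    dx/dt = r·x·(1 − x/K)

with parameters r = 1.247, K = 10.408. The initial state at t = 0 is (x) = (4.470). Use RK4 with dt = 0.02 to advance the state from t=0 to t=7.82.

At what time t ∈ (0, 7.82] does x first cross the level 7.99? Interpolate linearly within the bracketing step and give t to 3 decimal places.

t = 1.186

t=0.000: state=(4.470)
step 1 (dt=0.02): k1=(3.180), k2=(3.186), k3=(3.186), k4=(3.191); state += dt/6·(k1+2k2+2k3+k4)
t=0.020: state=(4.534)
t=0.040: state=(4.598)
t=0.060: state=(4.662)
continuing one RK4 step at a time; state shown every 25 steps (Δt=0.5):
t=0.500: state=(6.079)
t=1.000: state=(7.533)
t=1.180: state=(7.976)
next step: t=1.200: state=(8.022) — x has crossed 7.99
linear interpolation between t=1.180 (7.97554) and t=1.200 (8.02172) → t≈1.186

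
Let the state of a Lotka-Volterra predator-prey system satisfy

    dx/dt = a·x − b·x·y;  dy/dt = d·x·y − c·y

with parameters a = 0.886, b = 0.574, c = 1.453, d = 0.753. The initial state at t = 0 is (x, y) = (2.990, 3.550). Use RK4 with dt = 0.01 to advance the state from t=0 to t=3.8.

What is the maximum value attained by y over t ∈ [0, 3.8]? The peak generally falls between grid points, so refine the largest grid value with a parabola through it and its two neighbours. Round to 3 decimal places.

max y = 4.027

t=0.000: state=(2.990, 3.550)
step 1 (dt=0.01): k1=(-3.444, 2.835), k2=(-3.448, 2.800), k3=(-3.448, 2.799), k4=(-3.451, 2.764); state += dt/6·(k1+2k2+2k3+k4)
t=0.010: state=(2.956, 3.578)
t=0.020: state=(2.921, 3.605)
t=0.030: state=(2.886, 3.632)
continuing one RK4 step at a time; state shown every 20 steps (Δt=0.2):
t=0.200: state=(2.313, 3.955)
t=0.400: state=(1.743, 4.006)
t=0.600: state=(1.329, 3.768)
t=0.800: state=(1.052, 3.366)
t=1.000: state=(0.876, 2.908)
t=1.200: state=(0.769, 2.459)
t=1.400: state=(0.709, 2.055)
t=1.600: state=(0.682, 1.705)
t=1.800: state=(0.681, 1.413)
t=2.000: state=(0.702, 1.172)
t=2.200: state=(0.741, 0.977)
t=2.400: state=(0.798, 0.820)
t=2.600: state=(0.874, 0.695)
t=2.800: state=(0.969, 0.597)
t=3.000: state=(1.085, 0.521)
t=3.200: state=(1.224, 0.464)
t=3.400: state=(1.389, 0.422)
t=3.600: state=(1.583, 0.395)
t=3.800: state=(1.807, 0.381)
largest grid value and its neighbours: y(0.320)=4.02679, y(0.330)=4.02707, y(0.340)=4.02651
parabola through these three points peaks at t≈0.328 with y≈4.02708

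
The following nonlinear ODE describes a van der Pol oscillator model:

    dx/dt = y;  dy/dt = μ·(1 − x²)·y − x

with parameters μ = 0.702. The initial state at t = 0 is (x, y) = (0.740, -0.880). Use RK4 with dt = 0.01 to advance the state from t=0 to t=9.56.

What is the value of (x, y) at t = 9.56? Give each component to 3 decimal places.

t=0.000: state=(0.740, -0.880)
step 1 (dt=0.01): k1=(-0.880, -1.019), k2=(-0.885, -1.021), k3=(-0.885, -1.021), k4=(-0.890, -1.022); state += dt/6·(k1+2k2+2k3+k4)
t=0.010: state=(0.731, -0.890)
t=0.020: state=(0.722, -0.900)
t=0.030: state=(0.713, -0.911)
continuing one RK4 step at a time; state shown every 50 steps (Δt=0.5):
t=0.500: state=(0.166, -1.427)
t=1.000: state=(-0.669, -1.825)
t=1.500: state=(-1.471, -1.164)
t=2.000: state=(-1.751, -0.019)
t=2.500: state=(-1.584, 0.618)
t=3.000: state=(-1.167, 1.049)
t=3.500: state=(-0.514, 1.599)
t=4.000: state=(0.459, 2.256)
t=4.500: state=(1.531, 1.681)
t=5.000: state=(1.965, 0.144)
t=5.500: state=(1.830, -0.572)
t=6.000: state=(1.447, -0.944)
t=6.500: state=(0.874, -1.382)
t=7.000: state=(0.021, -2.063)
t=7.500: state=(-1.124, -2.264)
t=8.000: state=(-1.909, -0.729)
t=8.500: state=(-1.958, 0.356)
t=9.000: state=(-1.660, 0.792)
t=9.500: state=(-1.176, 1.159)
t=9.560: state=(-1.105, 1.212)

(x, y) = (-1.105, 1.212)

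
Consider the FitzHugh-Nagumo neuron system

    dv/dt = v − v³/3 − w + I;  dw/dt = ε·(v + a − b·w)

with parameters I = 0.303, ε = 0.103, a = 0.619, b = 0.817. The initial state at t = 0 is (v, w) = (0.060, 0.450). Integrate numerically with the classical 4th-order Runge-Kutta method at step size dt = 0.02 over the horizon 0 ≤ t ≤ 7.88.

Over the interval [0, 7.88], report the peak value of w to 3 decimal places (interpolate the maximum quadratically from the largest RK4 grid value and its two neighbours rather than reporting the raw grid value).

max w = 0.476

t=0.000: state=(0.060, 0.450)
step 1 (dt=0.02): k1=(-0.087, 0.032), k2=(-0.088, 0.032), k3=(-0.088, 0.032), k4=(-0.089, 0.032); state += dt/6·(k1+2k2+2k3+k4)
t=0.020: state=(0.058, 0.451)
t=0.040: state=(0.056, 0.451)
t=0.060: state=(0.055, 0.452)
continuing one RK4 step at a time; state shown every 25 steps (Δt=0.5):
t=0.500: state=(-0.001, 0.464)
t=1.000: state=(-0.109, 0.474)
t=1.500: state=(-0.290, 0.476)
t=2.000: state=(-0.572, 0.466)
t=2.500: state=(-0.949, 0.440)
t=3.000: state=(-1.323, 0.395)
t=3.500: state=(-1.564, 0.337)
t=4.000: state=(-1.663, 0.272)
t=4.500: state=(-1.684, 0.208)
t=5.000: state=(-1.671, 0.146)
t=5.500: state=(-1.646, 0.087)
t=6.000: state=(-1.616, 0.033)
t=6.500: state=(-1.585, -0.018)
t=7.000: state=(-1.553, -0.065)
t=7.500: state=(-1.521, -0.109)
t=7.880: state=(-1.497, -0.140)
largest grid value and its neighbours: w(1.340)=0.47622, w(1.360)=0.47623, w(1.380)=0.47622
parabola through these three points peaks at t≈1.358 with w≈0.47623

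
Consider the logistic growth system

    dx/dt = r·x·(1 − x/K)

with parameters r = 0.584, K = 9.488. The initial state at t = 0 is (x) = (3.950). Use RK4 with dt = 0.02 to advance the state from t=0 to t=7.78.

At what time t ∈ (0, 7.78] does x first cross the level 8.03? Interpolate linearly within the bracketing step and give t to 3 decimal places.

t = 3.500

t=0.000: state=(3.950)
step 1 (dt=0.02): k1=(1.346), k2=(1.348), k3=(1.348), k4=(1.349); state += dt/6·(k1+2k2+2k3+k4)
t=0.020: state=(3.977)
t=0.040: state=(4.004)
t=0.060: state=(4.031)
continuing one RK4 step at a time; state shown every 25 steps (Δt=0.5):
t=0.500: state=(4.635)
t=1.000: state=(5.325)
t=1.500: state=(5.990)
t=2.000: state=(6.607)
t=2.500: state=(7.158)
t=3.000: state=(7.632)
t=3.500: state=(8.030)
next step: t=3.520: state=(8.044) — x has crossed 8.03
linear interpolation between t=3.500 (8.02995) and t=3.520 (8.04431) → t≈3.500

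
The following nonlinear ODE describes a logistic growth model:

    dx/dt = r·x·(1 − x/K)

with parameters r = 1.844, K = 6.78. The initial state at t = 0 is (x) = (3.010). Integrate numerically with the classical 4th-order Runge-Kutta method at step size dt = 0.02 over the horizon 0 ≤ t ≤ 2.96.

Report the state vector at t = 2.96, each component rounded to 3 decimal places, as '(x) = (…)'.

t=0.000: state=(3.010)
step 1 (dt=0.02): k1=(3.086), k2=(3.092), k3=(3.092), k4=(3.098); state += dt/6·(k1+2k2+2k3+k4)
t=0.020: state=(3.072)
t=0.040: state=(3.134)
t=0.060: state=(3.196)
continuing one RK4 step at a time; state shown every 5 steps (Δt=0.1):
t=0.100: state=(3.321)
t=0.200: state=(3.633)
t=0.300: state=(3.941)
t=0.400: state=(4.240)
t=0.500: state=(4.526)
t=0.600: state=(4.794)
t=0.700: state=(5.043)
t=0.800: state=(5.270)
t=0.900: state=(5.476)
t=1.000: state=(5.659)
t=1.100: state=(5.821)
t=1.200: state=(5.963)
t=1.300: state=(6.086)
t=1.400: state=(6.193)
t=1.500: state=(6.285)
t=1.600: state=(6.363)
t=1.700: state=(6.430)
t=1.800: state=(6.486)
t=1.900: state=(6.534)
t=2.000: state=(6.574)
t=2.100: state=(6.608)
t=2.200: state=(6.636)
t=2.300: state=(6.660)
t=2.400: state=(6.680)
t=2.500: state=(6.697)
t=2.600: state=(6.710)
t=2.700: state=(6.722)
t=2.800: state=(6.732)
t=2.900: state=(6.740)
t=2.960: state=(6.744)

(x) = (6.744)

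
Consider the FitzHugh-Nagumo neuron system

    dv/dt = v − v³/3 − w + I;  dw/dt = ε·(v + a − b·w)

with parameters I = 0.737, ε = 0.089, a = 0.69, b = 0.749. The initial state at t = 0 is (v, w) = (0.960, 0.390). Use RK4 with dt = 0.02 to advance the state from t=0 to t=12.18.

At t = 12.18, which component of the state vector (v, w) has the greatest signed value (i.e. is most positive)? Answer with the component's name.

t=0.000: state=(0.960, 0.390)
step 1 (dt=0.02): k1=(1.012, 0.121), k2=(1.012, 0.122), k3=(1.012, 0.122), k4=(1.011, 0.122); state += dt/6·(k1+2k2+2k3+k4)
t=0.020: state=(0.980, 0.392)
t=0.040: state=(1.000, 0.395)
t=0.060: state=(1.021, 0.397)
continuing one RK4 step at a time; state shown every 25 steps (Δt=0.5):
t=0.500: state=(1.418, 0.460)
t=1.000: state=(1.675, 0.544)
t=1.500: state=(1.756, 0.632)
t=2.000: state=(1.758, 0.718)
t=2.500: state=(1.732, 0.801)
t=3.000: state=(1.697, 0.880)
t=3.500: state=(1.658, 0.955)
t=4.000: state=(1.618, 1.026)
t=4.500: state=(1.576, 1.092)
t=5.000: state=(1.534, 1.154)
t=5.500: state=(1.490, 1.213)
t=6.000: state=(1.445, 1.268)
t=6.500: state=(1.399, 1.319)
t=7.000: state=(1.350, 1.366)
t=7.500: state=(1.299, 1.409)
t=8.000: state=(1.246, 1.449)
t=8.500: state=(1.189, 1.485)
t=9.000: state=(1.127, 1.517)
t=9.500: state=(1.058, 1.545)
t=10.000: state=(0.981, 1.569)
t=10.500: state=(0.890, 1.589)
t=11.000: state=(0.781, 1.604)
t=11.500: state=(0.640, 1.613)
t=12.000: state=(0.448, 1.614)
t=12.180: state=(0.359, 1.612)
compare at T: v=0.359, w=1.612

largest component: w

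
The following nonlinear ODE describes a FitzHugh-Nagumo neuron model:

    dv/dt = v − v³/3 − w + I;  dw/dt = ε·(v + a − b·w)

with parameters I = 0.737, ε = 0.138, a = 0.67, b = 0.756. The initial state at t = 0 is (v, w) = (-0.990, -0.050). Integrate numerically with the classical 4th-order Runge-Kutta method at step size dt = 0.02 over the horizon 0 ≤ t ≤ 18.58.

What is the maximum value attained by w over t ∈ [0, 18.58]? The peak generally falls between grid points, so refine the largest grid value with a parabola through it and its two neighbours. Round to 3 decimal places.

max w = 1.661

t=0.000: state=(-0.990, -0.050)
step 1 (dt=0.02): k1=(0.120, -0.039), k2=(0.121, -0.039), k3=(0.121, -0.039), k4=(0.121, -0.039); state += dt/6·(k1+2k2+2k3+k4)
t=0.020: state=(-0.988, -0.051)
t=0.040: state=(-0.985, -0.052)
t=0.060: state=(-0.983, -0.052)
continuing one RK4 step at a time; state shown every 50 steps (Δt=1):
t=1.000: state=(-0.846, -0.078)
t=2.000: state=(-0.634, -0.080)
t=3.000: state=(-0.257, -0.045)
t=4.000: state=(0.574, 0.061)
t=5.000: state=(1.656, 0.298)
t=6.000: state=(1.823, 0.591)
t=7.000: state=(1.730, 0.853)
t=8.000: state=(1.612, 1.076)
t=9.000: state=(1.486, 1.260)
t=10.000: state=(1.350, 1.409)
t=11.000: state=(1.199, 1.524)
t=12.000: state=(1.019, 1.606)
t=13.000: state=(0.776, 1.653)
t=14.000: state=(0.372, 1.655)
t=15.000: state=(-0.525, 1.576)
t=16.000: state=(-1.733, 1.350)
t=17.000: state=(-1.895, 1.059)
t=18.000: state=(-1.809, 0.799)
t=18.580: state=(-1.749, 0.666)
largest grid value and its neighbours: w(13.540)=1.66109, w(13.560)=1.66109, w(13.580)=1.66107
parabola through these three points peaks at t≈13.553 with w≈1.66109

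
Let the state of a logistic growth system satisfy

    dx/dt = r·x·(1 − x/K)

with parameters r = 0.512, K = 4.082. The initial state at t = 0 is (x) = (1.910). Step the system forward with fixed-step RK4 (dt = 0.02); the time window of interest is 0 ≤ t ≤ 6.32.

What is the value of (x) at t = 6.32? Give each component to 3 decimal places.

(x) = (3.907)

t=0.000: state=(1.910)
step 1 (dt=0.02): k1=(0.520), k2=(0.521), k3=(0.521), k4=(0.521); state += dt/6·(k1+2k2+2k3+k4)
t=0.020: state=(1.920)
t=0.040: state=(1.931)
t=0.060: state=(1.941)
continuing one RK4 step at a time; state shown every 25 steps (Δt=0.5):
t=0.500: state=(2.171)
t=1.000: state=(2.428)
t=1.500: state=(2.672)
t=2.000: state=(2.898)
t=2.500: state=(3.101)
t=3.000: state=(3.279)
t=3.500: state=(3.432)
t=4.000: state=(3.560)
t=4.500: state=(3.666)
t=5.000: state=(3.752)
t=5.500: state=(3.822)
t=6.000: state=(3.878)
t=6.320: state=(3.907)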